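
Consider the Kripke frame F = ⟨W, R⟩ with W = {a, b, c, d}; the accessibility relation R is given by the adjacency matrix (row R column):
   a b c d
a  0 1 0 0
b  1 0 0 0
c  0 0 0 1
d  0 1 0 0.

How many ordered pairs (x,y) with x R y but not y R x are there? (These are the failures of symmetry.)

2

Enumerating: (c,d), (d,b).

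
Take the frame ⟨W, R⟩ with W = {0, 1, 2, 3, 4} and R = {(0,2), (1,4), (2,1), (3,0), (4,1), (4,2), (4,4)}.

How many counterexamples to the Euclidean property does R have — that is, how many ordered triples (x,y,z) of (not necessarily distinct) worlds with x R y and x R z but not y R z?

7

Enumerating: (0,2,2), (2,1,1), (3,0,0), (4,1,1), (4,1,2), (4,2,2), (4,2,4).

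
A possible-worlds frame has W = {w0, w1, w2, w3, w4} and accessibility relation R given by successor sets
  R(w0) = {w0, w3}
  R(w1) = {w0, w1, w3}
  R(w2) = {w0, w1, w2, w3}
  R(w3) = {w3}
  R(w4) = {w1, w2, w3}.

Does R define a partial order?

Reflexive: no — w4 is not related to itself.
Transitive: no — w4 R w1 and w1 R w0, but not w4 R w0.
Antisymmetric: yes — no distinct pair is related both ways.
So R is not a partial order.

No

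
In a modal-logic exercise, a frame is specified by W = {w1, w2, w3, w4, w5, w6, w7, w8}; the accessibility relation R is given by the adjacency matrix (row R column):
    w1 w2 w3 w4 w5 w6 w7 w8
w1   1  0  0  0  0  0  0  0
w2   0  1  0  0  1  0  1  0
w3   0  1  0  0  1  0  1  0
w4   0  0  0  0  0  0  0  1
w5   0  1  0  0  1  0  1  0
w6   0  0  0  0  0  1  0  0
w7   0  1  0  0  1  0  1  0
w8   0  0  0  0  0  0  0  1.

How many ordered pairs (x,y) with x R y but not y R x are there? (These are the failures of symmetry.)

Enumerating: (w3,w2), (w3,w5), (w3,w7), (w4,w8).

4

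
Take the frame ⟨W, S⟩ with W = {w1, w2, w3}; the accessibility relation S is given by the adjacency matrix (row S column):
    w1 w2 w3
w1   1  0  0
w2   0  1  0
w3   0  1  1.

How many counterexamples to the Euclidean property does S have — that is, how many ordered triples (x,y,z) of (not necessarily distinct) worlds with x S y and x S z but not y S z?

Enumerating: (w3,w2,w3).

1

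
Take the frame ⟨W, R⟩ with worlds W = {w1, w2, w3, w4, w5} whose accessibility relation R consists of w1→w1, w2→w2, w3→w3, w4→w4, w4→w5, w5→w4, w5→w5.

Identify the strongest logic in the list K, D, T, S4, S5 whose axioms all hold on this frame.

S5

Serial (axiom D): yes — every world has a successor (e.g. w1 R w1).
Reflexive (axiom T): yes — every world is R-related to itself.
Transitive (axiom 4): yes — every two-step R-path is closed by a direct edge.
Euclidean (axiom 5): yes — any two successors of a common world are R-related.
So F validates K, D, T, S4, S5. The strongest is S5.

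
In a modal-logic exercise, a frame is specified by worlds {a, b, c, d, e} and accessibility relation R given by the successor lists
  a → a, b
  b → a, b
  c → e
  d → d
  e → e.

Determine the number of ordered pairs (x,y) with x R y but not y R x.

1

Enumerating: (c,e).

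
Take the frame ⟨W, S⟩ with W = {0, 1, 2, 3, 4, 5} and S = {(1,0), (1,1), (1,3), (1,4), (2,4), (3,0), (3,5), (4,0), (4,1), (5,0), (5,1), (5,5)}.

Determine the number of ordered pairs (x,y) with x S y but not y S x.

Enumerating: (1,0), (1,3), (2,4), (3,0), (3,5), (4,0), (5,0), (5,1).

8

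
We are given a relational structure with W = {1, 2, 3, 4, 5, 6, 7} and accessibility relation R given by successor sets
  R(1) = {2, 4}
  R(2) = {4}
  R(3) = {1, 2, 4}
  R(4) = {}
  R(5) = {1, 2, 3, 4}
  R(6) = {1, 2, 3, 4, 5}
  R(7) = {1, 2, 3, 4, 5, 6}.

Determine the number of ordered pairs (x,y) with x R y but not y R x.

21

Enumerating: (1,2), (1,4), (2,4), (3,1), (3,2), (3,4), (5,1), (5,2), (5,3), (5,4), (6,1), (6,2), … and 9 more.
Total: 21.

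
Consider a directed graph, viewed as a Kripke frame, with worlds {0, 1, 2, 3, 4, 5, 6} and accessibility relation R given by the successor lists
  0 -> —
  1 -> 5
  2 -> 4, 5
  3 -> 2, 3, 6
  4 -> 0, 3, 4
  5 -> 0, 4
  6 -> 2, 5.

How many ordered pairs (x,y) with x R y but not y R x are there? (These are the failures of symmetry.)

11

Enumerating: (1,5), (2,4), (2,5), (3,2), (3,6), (4,0), (4,3), (5,0), (5,4), (6,2), (6,5).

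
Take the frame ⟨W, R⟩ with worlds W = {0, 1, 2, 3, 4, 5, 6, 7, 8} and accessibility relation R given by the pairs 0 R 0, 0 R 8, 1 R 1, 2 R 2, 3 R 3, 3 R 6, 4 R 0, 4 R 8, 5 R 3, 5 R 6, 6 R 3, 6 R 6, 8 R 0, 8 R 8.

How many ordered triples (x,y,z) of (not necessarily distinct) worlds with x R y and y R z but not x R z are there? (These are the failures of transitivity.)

R is transitive; there are no such tuples.

0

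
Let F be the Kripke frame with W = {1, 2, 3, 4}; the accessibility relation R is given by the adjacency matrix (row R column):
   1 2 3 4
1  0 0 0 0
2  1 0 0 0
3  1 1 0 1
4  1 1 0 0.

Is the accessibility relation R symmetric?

Symmetric: no — 2 R 1 but not 1 R 2.

No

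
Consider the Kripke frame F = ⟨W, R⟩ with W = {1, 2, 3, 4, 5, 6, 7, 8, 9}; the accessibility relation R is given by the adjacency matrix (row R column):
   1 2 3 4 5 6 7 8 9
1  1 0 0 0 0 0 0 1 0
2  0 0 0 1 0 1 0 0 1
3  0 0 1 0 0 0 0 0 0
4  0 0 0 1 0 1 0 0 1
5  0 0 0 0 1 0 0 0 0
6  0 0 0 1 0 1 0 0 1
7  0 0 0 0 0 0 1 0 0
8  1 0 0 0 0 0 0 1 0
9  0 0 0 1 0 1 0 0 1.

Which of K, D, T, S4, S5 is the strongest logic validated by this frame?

Serial (axiom D): yes — every world has a successor (e.g. 1 R 1).
Reflexive (axiom T): no — 2 is not related to itself.
Transitive (axiom 4): yes — every two-step R-path is closed by a direct edge.
Euclidean (axiom 5): yes — any two successors of a common world are R-related.
So F validates K, D; T would additionally require R to be reflexive. The strongest is D.

D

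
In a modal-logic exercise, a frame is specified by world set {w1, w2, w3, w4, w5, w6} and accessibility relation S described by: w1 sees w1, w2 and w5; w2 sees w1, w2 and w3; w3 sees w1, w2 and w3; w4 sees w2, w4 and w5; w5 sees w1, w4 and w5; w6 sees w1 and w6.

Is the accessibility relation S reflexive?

Reflexive: yes — every world is S-related to itself.

Yes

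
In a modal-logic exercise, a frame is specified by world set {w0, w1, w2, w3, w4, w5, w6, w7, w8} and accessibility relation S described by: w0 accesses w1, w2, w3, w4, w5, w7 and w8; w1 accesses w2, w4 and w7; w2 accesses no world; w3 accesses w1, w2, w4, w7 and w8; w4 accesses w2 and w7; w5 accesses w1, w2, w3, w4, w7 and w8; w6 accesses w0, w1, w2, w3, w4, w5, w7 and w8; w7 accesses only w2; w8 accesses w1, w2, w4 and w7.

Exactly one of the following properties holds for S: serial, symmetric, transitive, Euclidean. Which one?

Serial: no — w2 has no S-successor.
Symmetric: no — w0 S w1 but not w1 S w0.
Transitive: yes — every two-step S-path is closed by a direct edge.
Euclidean: no — w0 S w1 and w0 S w3, but not w1 S w3.
Only transitive holds.

transitive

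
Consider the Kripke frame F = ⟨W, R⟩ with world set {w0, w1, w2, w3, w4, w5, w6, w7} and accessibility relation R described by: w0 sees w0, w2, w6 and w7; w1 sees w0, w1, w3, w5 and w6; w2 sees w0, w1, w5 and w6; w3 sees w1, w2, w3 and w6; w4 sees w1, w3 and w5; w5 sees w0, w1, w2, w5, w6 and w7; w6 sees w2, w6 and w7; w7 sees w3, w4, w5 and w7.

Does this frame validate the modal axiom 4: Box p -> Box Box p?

The schema 4 characterises exactly the transitive frames.
Transitive: no — w0 R w2 and w2 R w1, but not w0 R w1.

No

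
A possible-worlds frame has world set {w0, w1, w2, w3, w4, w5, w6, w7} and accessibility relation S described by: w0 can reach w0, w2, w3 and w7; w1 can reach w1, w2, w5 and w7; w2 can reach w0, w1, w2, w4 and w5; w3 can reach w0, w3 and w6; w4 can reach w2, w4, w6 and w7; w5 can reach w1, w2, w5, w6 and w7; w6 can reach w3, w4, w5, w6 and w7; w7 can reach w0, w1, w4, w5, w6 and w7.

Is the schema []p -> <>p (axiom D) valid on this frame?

Yes

Axiom D corresponds to the accessibility relation being serial.
Serial: yes — every world has a successor (e.g. w0 S w0).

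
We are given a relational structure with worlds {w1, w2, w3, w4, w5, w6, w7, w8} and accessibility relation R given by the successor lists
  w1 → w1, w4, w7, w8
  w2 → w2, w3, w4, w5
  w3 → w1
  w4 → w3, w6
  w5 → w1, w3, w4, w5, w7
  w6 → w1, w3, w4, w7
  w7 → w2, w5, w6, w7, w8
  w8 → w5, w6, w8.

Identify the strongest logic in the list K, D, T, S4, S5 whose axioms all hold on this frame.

D

Serial (axiom D): yes — every world has a successor (e.g. w1 R w1).
Reflexive (axiom T): no — w3 is not related to itself.
Transitive (axiom 4): no — w1 R w4 and w4 R w3, but not w1 R w3.
Euclidean (axiom 5): no — w1 R w4 and w1 R w7, but not w4 R w7.
So F validates K, D; T would additionally require R to be reflexive. The strongest is D.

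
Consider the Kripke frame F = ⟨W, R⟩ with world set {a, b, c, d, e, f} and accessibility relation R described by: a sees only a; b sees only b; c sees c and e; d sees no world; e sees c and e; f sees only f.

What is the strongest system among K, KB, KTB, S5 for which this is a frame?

Symmetric (axiom B): yes — every pair in R has its reverse in R.
Reflexive (axiom T): no — d is not related to itself.
Euclidean (axiom 5): yes — any two successors of a common world are R-related.
So F validates K, KB; KTB would additionally require R to be reflexive. The strongest is KB.

KB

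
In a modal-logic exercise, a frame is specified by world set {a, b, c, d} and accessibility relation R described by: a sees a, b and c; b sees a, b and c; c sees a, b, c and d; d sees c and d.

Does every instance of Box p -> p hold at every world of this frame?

By correspondence theory, T is valid on a frame iff R is reflexive.
Reflexive: yes — every world is R-related to itself.

Yes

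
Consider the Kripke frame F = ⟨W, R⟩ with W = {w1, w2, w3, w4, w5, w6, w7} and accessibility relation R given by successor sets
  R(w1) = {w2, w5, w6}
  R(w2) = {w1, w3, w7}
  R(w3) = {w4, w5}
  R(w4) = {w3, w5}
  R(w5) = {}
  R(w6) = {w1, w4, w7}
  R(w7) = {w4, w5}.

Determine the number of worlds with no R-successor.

1

Enumerating: w5.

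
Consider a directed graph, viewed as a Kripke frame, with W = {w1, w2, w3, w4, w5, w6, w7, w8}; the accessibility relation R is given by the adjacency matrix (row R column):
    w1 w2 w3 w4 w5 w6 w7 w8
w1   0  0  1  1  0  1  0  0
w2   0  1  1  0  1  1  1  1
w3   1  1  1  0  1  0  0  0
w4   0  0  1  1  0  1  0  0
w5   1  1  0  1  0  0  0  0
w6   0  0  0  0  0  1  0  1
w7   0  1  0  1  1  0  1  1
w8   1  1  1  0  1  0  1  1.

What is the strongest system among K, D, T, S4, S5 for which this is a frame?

D

Serial (axiom D): yes — every world has a successor (e.g. w1 R w3).
Reflexive (axiom T): no — w1 is not related to itself.
Transitive (axiom 4): no — w1 R w3 and w3 R w2, but not w1 R w2.
Euclidean (axiom 5): no — w1 R w3 and w1 R w4, but not w3 R w4.
So F validates K, D; T would additionally require R to be reflexive. The strongest is D.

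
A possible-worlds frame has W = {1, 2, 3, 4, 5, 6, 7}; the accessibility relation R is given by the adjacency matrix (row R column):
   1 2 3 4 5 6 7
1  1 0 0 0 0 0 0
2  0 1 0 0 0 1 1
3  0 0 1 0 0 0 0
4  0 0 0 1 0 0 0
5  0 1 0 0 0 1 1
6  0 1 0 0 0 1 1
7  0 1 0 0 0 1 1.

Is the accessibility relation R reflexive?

Reflexive: no — 5 is not related to itself.

No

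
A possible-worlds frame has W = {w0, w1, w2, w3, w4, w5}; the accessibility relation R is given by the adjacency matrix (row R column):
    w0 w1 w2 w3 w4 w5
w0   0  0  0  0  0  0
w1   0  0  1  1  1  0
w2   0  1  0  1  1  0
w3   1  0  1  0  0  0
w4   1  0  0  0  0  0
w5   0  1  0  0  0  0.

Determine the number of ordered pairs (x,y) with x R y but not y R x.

6

Enumerating: (w1,w3), (w1,w4), (w2,w4), (w3,w0), (w4,w0), (w5,w1).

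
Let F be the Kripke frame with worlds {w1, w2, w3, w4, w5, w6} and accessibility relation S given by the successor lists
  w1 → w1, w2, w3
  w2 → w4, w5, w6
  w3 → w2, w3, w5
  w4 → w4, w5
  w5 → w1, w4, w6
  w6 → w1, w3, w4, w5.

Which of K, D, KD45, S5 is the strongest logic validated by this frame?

D

Serial (axiom D): yes — every world has a successor (e.g. w1 S w1).
Euclidean (axiom 5): no — w1 S w2 and w1 S w3, but not w2 S w3.
Transitive (axiom 4): no — w1 S w2 and w2 S w4, but not w1 S w4.
Reflexive (axiom T): no — w2 is not related to itself.
So F validates K, D; KD45 would additionally require S to be Euclidean and transitive. The strongest is D.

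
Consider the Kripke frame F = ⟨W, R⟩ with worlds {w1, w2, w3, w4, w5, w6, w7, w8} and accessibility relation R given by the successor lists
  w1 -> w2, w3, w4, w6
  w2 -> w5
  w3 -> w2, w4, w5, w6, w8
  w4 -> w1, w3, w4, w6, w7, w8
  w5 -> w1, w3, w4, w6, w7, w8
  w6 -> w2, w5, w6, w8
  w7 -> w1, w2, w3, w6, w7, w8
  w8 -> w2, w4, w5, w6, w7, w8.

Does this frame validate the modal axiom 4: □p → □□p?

No

By correspondence theory, 4 is valid on a frame iff R is transitive.
Transitive: no — w1 R w2 and w2 R w5, but not w1 R w5.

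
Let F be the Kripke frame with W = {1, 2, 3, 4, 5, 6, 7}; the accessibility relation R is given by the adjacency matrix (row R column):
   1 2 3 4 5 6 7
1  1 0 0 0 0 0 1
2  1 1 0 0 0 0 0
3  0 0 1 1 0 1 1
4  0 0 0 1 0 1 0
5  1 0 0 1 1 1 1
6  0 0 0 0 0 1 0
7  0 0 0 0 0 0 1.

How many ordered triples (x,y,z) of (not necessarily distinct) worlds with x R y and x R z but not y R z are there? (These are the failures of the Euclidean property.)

Enumerating: (1,7,1), (2,1,2), (3,4,3), (3,4,7), (3,6,3), (3,6,4), (3,6,7), (3,7,3), (3,7,4), (3,7,6), (4,6,4), (5,1,4), … and 13 more.
Total: 25.

25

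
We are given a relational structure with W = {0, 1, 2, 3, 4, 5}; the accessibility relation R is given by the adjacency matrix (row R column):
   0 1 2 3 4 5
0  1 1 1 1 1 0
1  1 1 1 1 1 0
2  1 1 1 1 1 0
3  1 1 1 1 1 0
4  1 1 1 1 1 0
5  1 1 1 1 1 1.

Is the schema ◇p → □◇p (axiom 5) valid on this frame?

By correspondence theory, 5 is valid on a frame iff R is Euclidean.
Euclidean: no — 5 R 0 and 5 R 5, but not 0 R 5.

No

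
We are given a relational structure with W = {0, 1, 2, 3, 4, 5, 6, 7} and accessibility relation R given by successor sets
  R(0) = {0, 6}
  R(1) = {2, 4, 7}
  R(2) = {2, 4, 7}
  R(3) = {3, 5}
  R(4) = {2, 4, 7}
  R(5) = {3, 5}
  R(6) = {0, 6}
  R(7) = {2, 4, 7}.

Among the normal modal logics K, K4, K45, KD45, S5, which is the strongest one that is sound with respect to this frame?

Transitive (axiom 4): yes — every two-step R-path is closed by a direct edge.
Euclidean (axiom 5): yes — any two successors of a common world are R-related.
Serial (axiom D): yes — every world has a successor (e.g. 0 R 0).
Reflexive (axiom T): no — 1 is not related to itself.
So F validates K, K4, K45, KD45; S5 would additionally require R to be reflexive. The strongest is KD45.

KD45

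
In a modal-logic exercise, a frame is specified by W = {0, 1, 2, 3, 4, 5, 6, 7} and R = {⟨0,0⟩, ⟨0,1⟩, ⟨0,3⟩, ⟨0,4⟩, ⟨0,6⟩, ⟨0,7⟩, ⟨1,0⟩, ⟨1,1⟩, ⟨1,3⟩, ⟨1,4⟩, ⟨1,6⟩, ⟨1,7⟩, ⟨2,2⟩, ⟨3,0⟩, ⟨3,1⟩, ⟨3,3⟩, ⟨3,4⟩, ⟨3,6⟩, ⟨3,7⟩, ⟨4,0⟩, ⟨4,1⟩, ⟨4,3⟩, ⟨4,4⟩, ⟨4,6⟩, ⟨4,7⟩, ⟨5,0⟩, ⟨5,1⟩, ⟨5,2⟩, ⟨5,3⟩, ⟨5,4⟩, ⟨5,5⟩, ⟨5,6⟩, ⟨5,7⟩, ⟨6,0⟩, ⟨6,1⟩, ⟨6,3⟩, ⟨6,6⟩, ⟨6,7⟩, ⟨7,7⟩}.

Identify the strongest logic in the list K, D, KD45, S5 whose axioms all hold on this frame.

Serial (axiom D): yes — every world has a successor (e.g. 0 R 0).
Euclidean (axiom 5): no — 0 R 6 and 0 R 4, but not 6 R 4.
Transitive (axiom 4): no — 6 R 0 and 0 R 4, but not 6 R 4.
Reflexive (axiom T): yes — every world is R-related to itself.
So F validates K, D; KD45 would additionally require R to be Euclidean and transitive. The strongest is D.

D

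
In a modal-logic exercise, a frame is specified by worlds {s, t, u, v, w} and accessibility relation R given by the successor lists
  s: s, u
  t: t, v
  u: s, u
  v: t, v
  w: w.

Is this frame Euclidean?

Yes

Euclidean: yes — any two successors of a common world are R-related.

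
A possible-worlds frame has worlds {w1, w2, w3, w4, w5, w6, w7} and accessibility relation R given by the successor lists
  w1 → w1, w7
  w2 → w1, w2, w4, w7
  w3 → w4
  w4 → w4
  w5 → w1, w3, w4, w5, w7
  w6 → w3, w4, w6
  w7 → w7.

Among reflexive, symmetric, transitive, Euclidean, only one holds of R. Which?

Reflexive: no — w3 is not related to itself.
Symmetric: no — w1 R w7 but not w7 R w1.
Transitive: yes — every two-step R-path is closed by a direct edge.
Euclidean: no — w2 R w1 and w2 R w4, but not w1 R w4.
Only transitive holds.

transitive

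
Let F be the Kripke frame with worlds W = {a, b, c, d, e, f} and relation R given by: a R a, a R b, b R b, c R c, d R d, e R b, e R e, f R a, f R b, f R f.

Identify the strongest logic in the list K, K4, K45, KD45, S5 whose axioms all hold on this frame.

K4

Transitive (axiom 4): yes — every two-step R-path is closed by a direct edge.
Euclidean (axiom 5): no — f R b and f R a, but not b R a.
Serial (axiom D): yes — every world has a successor (e.g. a R a).
Reflexive (axiom T): yes — every world is R-related to itself.
So F validates K, K4; K45 would additionally require R to be Euclidean. The strongest is K4.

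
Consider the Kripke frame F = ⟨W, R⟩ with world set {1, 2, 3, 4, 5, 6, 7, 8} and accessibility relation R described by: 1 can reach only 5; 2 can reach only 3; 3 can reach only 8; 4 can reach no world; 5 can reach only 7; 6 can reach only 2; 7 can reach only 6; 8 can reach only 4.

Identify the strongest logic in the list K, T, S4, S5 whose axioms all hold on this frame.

K

Reflexive (axiom T): no — 1 is not related to itself.
Transitive (axiom 4): no — 1 R 5 and 5 R 7, but not 1 R 7.
Euclidean (axiom 5): no — 1 R 5 and 1 R 5, but not 5 R 5.
So F validates K; T would additionally require R to be reflexive. The strongest is K.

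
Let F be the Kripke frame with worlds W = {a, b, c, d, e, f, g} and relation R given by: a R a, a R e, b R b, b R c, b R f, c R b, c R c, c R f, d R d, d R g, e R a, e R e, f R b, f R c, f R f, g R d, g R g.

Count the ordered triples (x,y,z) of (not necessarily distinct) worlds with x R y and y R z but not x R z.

0

R is transitive; there are no such tuples.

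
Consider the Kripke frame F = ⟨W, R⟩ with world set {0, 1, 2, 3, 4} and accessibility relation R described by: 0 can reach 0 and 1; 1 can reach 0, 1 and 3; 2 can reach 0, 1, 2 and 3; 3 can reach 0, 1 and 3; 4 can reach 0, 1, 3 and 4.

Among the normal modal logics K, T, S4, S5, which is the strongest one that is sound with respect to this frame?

T

Reflexive (axiom T): yes — every world is R-related to itself.
Transitive (axiom 4): no — 0 R 1 and 1 R 3, but not 0 R 3.
Euclidean (axiom 5): no — 1 R 0 and 1 R 3, but not 0 R 3.
So F validates K, T; S4 would additionally require R to be transitive. The strongest is T.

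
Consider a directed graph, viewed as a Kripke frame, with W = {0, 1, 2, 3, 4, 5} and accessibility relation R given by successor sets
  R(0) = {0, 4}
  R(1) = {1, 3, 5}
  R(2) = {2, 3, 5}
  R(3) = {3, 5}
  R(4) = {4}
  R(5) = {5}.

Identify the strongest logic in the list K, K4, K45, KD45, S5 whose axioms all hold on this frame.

Transitive (axiom 4): yes — every two-step R-path is closed by a direct edge.
Euclidean (axiom 5): no — 1 R 5 and 1 R 3, but not 5 R 3.
Serial (axiom D): yes — every world has a successor (e.g. 0 R 0).
Reflexive (axiom T): yes — every world is R-related to itself.
So F validates K, K4; K45 would additionally require R to be Euclidean. The strongest is K4.

K4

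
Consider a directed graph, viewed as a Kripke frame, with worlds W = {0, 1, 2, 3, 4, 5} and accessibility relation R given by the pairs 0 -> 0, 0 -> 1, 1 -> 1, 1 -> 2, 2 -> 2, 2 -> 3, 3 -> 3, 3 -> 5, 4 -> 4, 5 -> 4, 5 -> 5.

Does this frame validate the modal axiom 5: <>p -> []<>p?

No

The schema 5 characterises exactly the Euclidean frames.
Euclidean: no — 0 R 1 and 0 R 0, but not 1 R 0.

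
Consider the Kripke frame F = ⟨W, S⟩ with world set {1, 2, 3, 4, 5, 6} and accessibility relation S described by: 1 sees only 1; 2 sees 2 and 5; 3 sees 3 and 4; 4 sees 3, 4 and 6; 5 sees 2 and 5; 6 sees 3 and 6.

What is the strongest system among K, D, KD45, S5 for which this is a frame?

D

Serial (axiom D): yes — every world has a successor (e.g. 1 S 1).
Euclidean (axiom 5): no — 4 S 3 and 4 S 6, but not 3 S 6.
Transitive (axiom 4): no — 3 S 4 and 4 S 6, but not 3 S 6.
Reflexive (axiom T): yes — every world is S-related to itself.
So F validates K, D; KD45 would additionally require S to be Euclidean and transitive. The strongest is D.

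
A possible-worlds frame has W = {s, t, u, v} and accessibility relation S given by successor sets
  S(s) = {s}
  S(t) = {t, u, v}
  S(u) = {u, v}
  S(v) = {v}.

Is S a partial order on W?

Yes

Reflexive: yes — every world is S-related to itself.
Transitive: yes — every two-step S-path is closed by a direct edge.
Antisymmetric: yes — no distinct pair is related both ways.
So S is a partial order.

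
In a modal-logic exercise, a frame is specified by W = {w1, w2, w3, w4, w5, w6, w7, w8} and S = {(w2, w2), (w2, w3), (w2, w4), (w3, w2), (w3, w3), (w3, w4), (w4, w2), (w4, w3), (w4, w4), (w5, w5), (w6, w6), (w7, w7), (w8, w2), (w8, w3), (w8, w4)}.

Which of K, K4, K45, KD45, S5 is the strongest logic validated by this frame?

Transitive (axiom 4): yes — every two-step S-path is closed by a direct edge.
Euclidean (axiom 5): yes — any two successors of a common world are S-related.
Serial (axiom D): no — w1 has no S-successor.
Reflexive (axiom T): no — w1 is not related to itself.
So F validates K, K4, K45; KD45 would additionally require S to be serial. The strongest is K45.

K45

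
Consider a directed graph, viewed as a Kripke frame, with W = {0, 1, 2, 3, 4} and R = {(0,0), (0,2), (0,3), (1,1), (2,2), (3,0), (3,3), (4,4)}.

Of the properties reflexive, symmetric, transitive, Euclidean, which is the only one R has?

Reflexive: yes — every world is R-related to itself.
Symmetric: no — 0 R 2 but not 2 R 0.
Transitive: no — 3 R 0 and 0 R 2, but not 3 R 2.
Euclidean: no — 0 R 2 and 0 R 3, but not 2 R 3.
Only reflexive holds.

reflexive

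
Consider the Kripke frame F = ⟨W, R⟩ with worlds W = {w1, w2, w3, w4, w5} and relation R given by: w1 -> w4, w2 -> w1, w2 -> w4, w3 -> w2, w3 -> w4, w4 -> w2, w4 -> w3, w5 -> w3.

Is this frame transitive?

No

Transitive: no — w1 R w4 and w4 R w2, but not w1 R w2.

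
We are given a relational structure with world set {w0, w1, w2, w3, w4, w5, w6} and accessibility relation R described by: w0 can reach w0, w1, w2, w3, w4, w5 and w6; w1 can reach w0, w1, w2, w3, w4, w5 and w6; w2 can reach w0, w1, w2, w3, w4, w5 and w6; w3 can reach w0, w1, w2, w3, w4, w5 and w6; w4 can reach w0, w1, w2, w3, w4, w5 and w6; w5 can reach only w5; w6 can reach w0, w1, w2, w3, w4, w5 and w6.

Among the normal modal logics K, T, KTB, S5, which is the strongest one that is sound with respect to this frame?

Reflexive (axiom T): yes — every world is R-related to itself.
Symmetric (axiom B): no — w0 R w5 but not w5 R w0.
Euclidean (axiom 5): no — w0 R w5 and w0 R w1, but not w5 R w1.
So F validates K, T; KTB would additionally require R to be symmetric. The strongest is T.

T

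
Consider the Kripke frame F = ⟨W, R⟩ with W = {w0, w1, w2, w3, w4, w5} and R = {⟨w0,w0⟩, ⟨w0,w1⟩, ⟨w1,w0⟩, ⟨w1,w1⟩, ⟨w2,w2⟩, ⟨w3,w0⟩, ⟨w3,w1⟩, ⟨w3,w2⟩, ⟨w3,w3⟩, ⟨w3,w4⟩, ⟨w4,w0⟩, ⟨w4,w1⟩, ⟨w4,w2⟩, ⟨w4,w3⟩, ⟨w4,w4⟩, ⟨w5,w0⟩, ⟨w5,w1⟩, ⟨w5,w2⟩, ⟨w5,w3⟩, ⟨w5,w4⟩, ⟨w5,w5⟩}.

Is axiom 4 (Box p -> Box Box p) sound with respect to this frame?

Yes

Axiom 4 corresponds to the accessibility relation being transitive.
Transitive: yes — every two-step R-path is closed by a direct edge.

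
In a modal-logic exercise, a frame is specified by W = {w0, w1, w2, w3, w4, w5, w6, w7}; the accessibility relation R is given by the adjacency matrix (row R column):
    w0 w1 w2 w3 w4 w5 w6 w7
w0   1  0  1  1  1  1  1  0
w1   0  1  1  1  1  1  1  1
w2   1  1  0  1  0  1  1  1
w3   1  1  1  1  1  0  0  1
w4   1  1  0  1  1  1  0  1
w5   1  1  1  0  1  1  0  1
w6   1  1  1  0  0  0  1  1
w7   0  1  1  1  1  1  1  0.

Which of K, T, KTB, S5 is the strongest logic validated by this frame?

Reflexive (axiom T): no — w2 is not related to itself.
Symmetric (axiom B): yes — every pair in R has its reverse in R.
Euclidean (axiom 5): no — w0 R w2 and w0 R w4, but not w2 R w4.
So F validates K; T would additionally require R to be reflexive. The strongest is K.

K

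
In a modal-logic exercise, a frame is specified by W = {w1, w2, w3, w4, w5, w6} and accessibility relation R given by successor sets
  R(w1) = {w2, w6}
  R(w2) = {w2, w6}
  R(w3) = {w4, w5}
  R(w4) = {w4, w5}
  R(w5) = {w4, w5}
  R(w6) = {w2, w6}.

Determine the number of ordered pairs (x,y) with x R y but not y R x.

4

Enumerating: (w1,w2), (w1,w6), (w3,w4), (w3,w5).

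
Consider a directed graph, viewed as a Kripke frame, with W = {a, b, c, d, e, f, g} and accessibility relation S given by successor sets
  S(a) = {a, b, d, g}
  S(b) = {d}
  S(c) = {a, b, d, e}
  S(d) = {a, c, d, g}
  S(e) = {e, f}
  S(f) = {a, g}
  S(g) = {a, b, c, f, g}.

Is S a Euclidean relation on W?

Euclidean: no — a S b and a S g, but not b S g.

No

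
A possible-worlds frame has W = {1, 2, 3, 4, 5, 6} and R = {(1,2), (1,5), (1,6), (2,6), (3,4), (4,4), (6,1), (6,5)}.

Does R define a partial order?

No

Reflexive: no — 1 is not related to itself.
Transitive: no — 2 R 6 and 6 R 1, but not 2 R 1.
Antisymmetric: no — 1 R 6 and 6 R 1 with 1 ≠ 6.
So R is not a partial order.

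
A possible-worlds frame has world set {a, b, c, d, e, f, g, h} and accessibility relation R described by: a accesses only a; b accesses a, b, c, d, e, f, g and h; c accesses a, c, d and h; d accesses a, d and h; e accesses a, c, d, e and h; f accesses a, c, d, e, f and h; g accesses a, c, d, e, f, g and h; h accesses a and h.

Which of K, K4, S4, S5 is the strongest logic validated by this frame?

Transitive (axiom 4): yes — every two-step R-path is closed by a direct edge.
Reflexive (axiom T): yes — every world is R-related to itself.
Euclidean (axiom 5): no — b R a and b R c, but not a R c.
So F validates K, K4, S4; S5 would additionally require R to be Euclidean. The strongest is S4.

S4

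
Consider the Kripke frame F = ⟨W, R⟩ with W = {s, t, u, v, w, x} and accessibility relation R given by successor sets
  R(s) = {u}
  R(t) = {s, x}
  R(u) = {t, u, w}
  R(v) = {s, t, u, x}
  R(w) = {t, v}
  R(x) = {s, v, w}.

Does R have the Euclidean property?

No

Euclidean: no — t R s and t R x, but not s R x.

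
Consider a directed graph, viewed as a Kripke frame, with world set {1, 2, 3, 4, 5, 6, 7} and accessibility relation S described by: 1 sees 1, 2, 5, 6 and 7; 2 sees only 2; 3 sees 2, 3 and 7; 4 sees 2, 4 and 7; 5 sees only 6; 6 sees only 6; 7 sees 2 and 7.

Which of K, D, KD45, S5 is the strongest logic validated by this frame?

D

Serial (axiom D): yes — every world has a successor (e.g. 1 S 1).
Euclidean (axiom 5): no — 1 S 2 and 1 S 5, but not 2 S 5.
Transitive (axiom 4): yes — every two-step S-path is closed by a direct edge.
Reflexive (axiom T): no — 5 is not related to itself.
So F validates K, D; KD45 would additionally require S to be Euclidean. The strongest is D.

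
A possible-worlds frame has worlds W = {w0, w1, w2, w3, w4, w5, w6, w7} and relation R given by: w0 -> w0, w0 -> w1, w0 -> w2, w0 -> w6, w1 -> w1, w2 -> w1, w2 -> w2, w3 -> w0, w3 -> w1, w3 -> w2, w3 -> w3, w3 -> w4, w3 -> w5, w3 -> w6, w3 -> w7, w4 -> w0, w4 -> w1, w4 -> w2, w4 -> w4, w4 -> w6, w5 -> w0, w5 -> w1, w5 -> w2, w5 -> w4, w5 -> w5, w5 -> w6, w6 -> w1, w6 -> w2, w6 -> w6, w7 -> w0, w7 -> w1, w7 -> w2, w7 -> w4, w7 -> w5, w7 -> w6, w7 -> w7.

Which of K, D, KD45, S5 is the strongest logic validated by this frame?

D

Serial (axiom D): yes — every world has a successor (e.g. w0 R w0).
Euclidean (axiom 5): no — w0 R w1 and w0 R w2, but not w1 R w2.
Transitive (axiom 4): yes — every two-step R-path is closed by a direct edge.
Reflexive (axiom T): yes — every world is R-related to itself.
So F validates K, D; KD45 would additionally require R to be Euclidean. The strongest is D.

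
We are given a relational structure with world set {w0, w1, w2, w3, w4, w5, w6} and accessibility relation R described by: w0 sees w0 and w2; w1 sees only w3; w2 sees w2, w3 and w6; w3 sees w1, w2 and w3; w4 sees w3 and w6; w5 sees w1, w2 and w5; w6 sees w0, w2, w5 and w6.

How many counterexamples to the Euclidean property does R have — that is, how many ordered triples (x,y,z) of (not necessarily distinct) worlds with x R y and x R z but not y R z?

19

Enumerating: (w0,w2,w0), (w2,w3,w6), (w2,w6,w3), (w3,w1,w1), (w3,w1,w2), (w3,w2,w1), (w4,w3,w6), (w4,w6,w3), (w5,w1,w1), (w5,w1,w2), (w5,w1,w5), (w5,w2,w1), … and 7 more.
Total: 19.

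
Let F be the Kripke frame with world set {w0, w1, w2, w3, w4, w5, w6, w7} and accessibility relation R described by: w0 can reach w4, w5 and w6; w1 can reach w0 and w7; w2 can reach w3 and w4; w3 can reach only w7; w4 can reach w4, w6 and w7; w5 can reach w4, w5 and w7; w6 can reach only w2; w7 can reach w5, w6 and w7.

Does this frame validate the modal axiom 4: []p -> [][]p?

By correspondence theory, 4 is valid on a frame iff R is transitive.
Transitive: no — w0 R w4 and w4 R w7, but not w0 R w7.

No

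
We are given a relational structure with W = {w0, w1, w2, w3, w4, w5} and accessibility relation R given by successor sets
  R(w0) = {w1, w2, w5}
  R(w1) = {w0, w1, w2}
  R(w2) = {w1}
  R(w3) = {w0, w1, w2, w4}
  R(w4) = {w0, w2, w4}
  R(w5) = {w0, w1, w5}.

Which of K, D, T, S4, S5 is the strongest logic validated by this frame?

D

Serial (axiom D): yes — every world has a successor (e.g. w0 R w1).
Reflexive (axiom T): no — w0 is not related to itself.
Transitive (axiom 4): no — w1 R w0 and w0 R w5, but not w1 R w5.
Euclidean (axiom 5): no — w0 R w1 and w0 R w5, but not w1 R w5.
So F validates K, D; T would additionally require R to be reflexive. The strongest is D.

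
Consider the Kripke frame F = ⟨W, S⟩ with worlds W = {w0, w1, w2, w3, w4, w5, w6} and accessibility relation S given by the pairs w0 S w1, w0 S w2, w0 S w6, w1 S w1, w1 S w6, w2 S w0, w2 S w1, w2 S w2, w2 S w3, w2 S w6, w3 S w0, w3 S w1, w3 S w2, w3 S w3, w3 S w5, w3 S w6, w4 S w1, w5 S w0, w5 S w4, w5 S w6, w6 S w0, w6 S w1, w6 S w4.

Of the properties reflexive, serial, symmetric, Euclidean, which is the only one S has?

serial

Reflexive: no — w0 is not related to itself.
Serial: yes — every world has a successor (e.g. w0 S w1).
Symmetric: no — w0 S w1 but not w1 S w0.
Euclidean: no — w0 S w1 and w0 S w2, but not w1 S w2.
Only serial holds.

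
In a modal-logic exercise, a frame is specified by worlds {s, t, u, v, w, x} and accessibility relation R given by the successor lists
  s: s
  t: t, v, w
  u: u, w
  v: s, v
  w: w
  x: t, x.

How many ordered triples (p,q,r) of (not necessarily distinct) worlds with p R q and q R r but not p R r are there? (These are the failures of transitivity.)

Enumerating: (t,v,s), (x,t,v), (x,t,w).

3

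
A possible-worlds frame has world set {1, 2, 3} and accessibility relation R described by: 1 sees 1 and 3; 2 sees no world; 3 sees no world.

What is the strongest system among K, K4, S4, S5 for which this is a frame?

Transitive (axiom 4): yes — every two-step R-path is closed by a direct edge.
Reflexive (axiom T): no — 2 is not related to itself.
Euclidean (axiom 5): no — 1 R 3 and 1 R 1, but not 3 R 1.
So F validates K, K4; S4 would additionally require R to be reflexive. The strongest is K4.

K4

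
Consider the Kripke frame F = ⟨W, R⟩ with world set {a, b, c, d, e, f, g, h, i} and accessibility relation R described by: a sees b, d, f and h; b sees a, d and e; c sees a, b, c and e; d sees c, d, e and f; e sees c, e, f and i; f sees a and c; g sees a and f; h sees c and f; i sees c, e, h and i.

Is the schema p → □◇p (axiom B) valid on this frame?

No

By correspondence theory, B is valid on a frame iff R is symmetric.
Symmetric: no — a R d but not d R a.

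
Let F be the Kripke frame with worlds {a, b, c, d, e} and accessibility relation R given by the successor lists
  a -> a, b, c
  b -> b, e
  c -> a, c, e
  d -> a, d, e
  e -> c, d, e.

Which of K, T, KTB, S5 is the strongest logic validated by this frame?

T

Reflexive (axiom T): yes — every world is R-related to itself.
Symmetric (axiom B): no — a R b but not b R a.
Euclidean (axiom 5): no — a R b and a R c, but not b R c.
So F validates K, T; KTB would additionally require R to be symmetric. The strongest is T.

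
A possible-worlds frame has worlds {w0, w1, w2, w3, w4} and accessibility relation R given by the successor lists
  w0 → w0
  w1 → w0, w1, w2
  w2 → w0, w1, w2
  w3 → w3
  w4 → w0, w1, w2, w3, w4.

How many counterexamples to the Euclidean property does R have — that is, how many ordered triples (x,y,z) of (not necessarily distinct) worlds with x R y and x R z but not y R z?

Enumerating: (w1,w0,w1), (w1,w0,w2), (w2,w0,w1), (w2,w0,w2), (w4,w0,w1), (w4,w0,w2), (w4,w0,w3), (w4,w0,w4), (w4,w1,w3), (w4,w1,w4), (w4,w2,w3), (w4,w2,w4), (w4,w3,w0), (w4,w3,w1), (w4,w3,w2), (w4,w3,w4).

16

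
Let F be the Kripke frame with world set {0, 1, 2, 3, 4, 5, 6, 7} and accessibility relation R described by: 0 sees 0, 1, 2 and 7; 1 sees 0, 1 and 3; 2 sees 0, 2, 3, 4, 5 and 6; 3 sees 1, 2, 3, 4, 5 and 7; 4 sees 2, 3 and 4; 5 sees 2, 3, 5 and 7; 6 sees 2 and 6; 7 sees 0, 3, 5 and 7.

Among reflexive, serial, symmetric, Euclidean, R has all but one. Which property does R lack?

Euclidean

Reflexive: yes — every world is R-related to itself.
Serial: yes — every world has a successor (e.g. 0 R 0).
Symmetric: yes — every pair in R has its reverse in R.
Euclidean: no — 0 R 1 and 0 R 2, but not 1 R 2.
Only Euclidean fails.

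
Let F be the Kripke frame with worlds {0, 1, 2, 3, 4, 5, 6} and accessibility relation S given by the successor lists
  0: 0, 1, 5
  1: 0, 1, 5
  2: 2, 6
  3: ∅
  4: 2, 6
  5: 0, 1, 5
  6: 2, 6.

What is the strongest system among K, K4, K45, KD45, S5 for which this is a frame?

K45

Transitive (axiom 4): yes — every two-step S-path is closed by a direct edge.
Euclidean (axiom 5): yes — any two successors of a common world are S-related.
Serial (axiom D): no — 3 has no S-successor.
Reflexive (axiom T): no — 3 is not related to itself.
So F validates K, K4, K45; KD45 would additionally require S to be serial. The strongest is K45.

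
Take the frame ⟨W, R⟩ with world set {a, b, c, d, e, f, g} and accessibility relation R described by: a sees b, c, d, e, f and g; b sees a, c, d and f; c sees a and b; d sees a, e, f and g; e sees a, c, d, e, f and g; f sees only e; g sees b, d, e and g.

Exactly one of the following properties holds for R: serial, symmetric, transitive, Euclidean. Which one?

serial

Serial: yes — every world has a successor (e.g. a R b).
Symmetric: no — a R f but not f R a.
Transitive: no — b R a and a R e, but not b R e.
Euclidean: no — a R b and a R e, but not b R e.
Only serial holds.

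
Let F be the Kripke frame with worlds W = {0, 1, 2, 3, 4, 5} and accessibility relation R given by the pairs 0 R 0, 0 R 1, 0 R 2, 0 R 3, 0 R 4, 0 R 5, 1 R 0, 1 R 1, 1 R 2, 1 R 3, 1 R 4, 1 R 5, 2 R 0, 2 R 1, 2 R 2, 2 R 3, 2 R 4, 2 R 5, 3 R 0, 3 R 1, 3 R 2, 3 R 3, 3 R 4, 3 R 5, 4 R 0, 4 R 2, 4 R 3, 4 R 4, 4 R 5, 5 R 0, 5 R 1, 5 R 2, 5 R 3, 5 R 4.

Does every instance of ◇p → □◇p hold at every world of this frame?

No

Axiom 5 corresponds to the accessibility relation being Euclidean.
Euclidean: no — 0 R 4 and 0 R 1, but not 4 R 1.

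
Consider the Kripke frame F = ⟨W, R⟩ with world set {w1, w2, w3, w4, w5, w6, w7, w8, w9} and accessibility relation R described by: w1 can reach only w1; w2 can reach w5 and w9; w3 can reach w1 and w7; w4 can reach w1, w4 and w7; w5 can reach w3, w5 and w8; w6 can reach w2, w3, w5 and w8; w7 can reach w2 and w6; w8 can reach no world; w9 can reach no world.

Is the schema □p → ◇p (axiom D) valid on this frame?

No

The schema D characterises exactly the serial frames.
Serial: no — w8 has no R-successor.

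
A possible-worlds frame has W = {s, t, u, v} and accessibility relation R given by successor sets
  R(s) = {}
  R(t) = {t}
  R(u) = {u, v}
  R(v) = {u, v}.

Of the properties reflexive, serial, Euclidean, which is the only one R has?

Reflexive: no — s is not related to itself.
Serial: no — s has no R-successor.
Euclidean: yes — any two successors of a common world are R-related.
Only Euclidean holds.

Euclidean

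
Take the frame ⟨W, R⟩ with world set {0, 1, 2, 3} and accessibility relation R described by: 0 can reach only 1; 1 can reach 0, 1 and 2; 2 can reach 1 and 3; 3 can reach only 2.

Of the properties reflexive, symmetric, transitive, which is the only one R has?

Reflexive: no — 0 is not related to itself.
Symmetric: yes — every pair in R has its reverse in R.
Transitive: no — 0 R 1 and 1 R 2, but not 0 R 2.
Only symmetric holds.

symmetric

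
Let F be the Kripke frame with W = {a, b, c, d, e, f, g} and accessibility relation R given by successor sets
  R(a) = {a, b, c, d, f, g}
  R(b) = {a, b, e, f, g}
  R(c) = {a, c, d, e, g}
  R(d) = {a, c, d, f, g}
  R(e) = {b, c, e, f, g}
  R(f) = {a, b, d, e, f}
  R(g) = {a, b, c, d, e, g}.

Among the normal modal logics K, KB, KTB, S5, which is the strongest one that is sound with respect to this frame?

Symmetric (axiom B): yes — every pair in R has its reverse in R.
Reflexive (axiom T): yes — every world is R-related to itself.
Euclidean (axiom 5): no — a R b and a R c, but not b R c.
So F validates K, KB, KTB; S5 would additionally require R to be Euclidean. The strongest is KTB.

KTB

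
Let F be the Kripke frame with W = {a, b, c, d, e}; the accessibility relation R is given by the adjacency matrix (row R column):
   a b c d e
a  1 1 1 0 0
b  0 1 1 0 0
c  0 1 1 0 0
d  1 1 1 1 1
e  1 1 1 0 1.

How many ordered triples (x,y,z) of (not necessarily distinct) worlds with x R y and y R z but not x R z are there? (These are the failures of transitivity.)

R is transitive; there are no such tuples.

0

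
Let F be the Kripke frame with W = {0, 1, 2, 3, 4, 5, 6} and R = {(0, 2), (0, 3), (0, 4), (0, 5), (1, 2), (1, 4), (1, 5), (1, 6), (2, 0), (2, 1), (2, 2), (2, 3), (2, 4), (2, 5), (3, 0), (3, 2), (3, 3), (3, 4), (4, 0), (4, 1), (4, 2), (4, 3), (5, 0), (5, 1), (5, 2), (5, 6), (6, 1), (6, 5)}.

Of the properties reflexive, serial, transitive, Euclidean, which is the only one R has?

serial

Reflexive: no — 0 is not related to itself.
Serial: yes — every world has a successor (e.g. 0 R 2).
Transitive: no — 0 R 2 and 2 R 1, but not 0 R 1.
Euclidean: no — 0 R 3 and 0 R 5, but not 3 R 5.
Only serial holds.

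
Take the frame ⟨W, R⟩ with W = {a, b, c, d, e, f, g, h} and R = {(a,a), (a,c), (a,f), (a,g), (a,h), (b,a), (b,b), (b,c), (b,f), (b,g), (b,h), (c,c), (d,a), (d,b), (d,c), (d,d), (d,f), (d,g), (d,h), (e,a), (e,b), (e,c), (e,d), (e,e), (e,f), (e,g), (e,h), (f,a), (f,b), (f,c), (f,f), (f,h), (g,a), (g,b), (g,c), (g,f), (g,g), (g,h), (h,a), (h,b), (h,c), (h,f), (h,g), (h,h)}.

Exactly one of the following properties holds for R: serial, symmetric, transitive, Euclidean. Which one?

Serial: yes — every world has a successor (e.g. a R a).
Symmetric: no — a R c but not c R a.
Transitive: no — a R f and f R b, but not a R b.
Euclidean: no — a R c and a R f, but not c R f.
Only serial holds.

serial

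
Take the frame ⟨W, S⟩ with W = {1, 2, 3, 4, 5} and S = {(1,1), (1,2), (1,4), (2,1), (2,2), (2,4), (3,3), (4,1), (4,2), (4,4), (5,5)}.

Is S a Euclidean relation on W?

Euclidean: yes — any two successors of a common world are S-related.

Yes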